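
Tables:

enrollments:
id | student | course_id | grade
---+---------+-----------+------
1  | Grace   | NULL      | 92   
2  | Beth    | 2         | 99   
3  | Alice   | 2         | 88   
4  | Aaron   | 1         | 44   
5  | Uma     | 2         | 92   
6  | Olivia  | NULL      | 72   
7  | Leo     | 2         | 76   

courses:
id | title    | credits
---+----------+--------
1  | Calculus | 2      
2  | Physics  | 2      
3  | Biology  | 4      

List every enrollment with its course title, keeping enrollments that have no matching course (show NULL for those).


LEFT JOIN keeps every row from enrollments (the left table); where course_id has no match in courses, the course columns become NULL. Walk through each enrollment:
  - enrollment 1 (Grace): course_id=NULL, no match -> kept with NULL
  - enrollment 2 (Beth): course_id=2 -> matches Physics
  - enrollment 3 (Alice): course_id=2 -> matches Physics
  - enrollment 4 (Aaron): course_id=1 -> matches Calculus
  - enrollment 5 (Uma): course_id=2 -> matches Physics
  - enrollment 6 (Olivia): course_id=NULL, no match -> kept with NULL
  - enrollment 7 (Leo): course_id=2 -> matches Physics
All 7 rows appear; 2 have NULL course.

SQL:
SELECT a.student, b.title AS course
FROM enrollments a
LEFT JOIN courses b ON a.course_id = b.id

Result:
student | course  
--------+---------
Grace   | NULL    
Beth    | Physics 
Alice   | Physics 
Aaron   | Calculus
Uma     | Physics 
Olivia  | NULL    
Leo     | Physics 


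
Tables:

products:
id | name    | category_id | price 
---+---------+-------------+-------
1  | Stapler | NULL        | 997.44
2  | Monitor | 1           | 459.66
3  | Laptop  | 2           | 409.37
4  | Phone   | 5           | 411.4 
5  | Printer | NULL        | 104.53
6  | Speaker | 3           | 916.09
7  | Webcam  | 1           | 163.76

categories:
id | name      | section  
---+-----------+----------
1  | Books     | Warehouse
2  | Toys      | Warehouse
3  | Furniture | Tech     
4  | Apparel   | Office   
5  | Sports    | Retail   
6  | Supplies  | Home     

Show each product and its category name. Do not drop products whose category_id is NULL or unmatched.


LEFT JOIN keeps every row from products (the left table); where category_id has no match in categories, the category columns become NULL. Walk through each product:
  - product 1 (Stapler): category_id=NULL, no match -> kept with NULL
  - product 2 (Monitor): category_id=1 -> matches Books
  - product 3 (Laptop): category_id=2 -> matches Toys
  - product 4 (Phone): category_id=5 -> matches Sports
  - product 5 (Printer): category_id=NULL, no match -> kept with NULL
  - product 6 (Speaker): category_id=3 -> matches Furniture
  - product 7 (Webcam): category_id=1 -> matches Books
All 7 rows appear; 2 have NULL category.

SQL:
SELECT a.name, b.name AS category
FROM products a
LEFT JOIN categories b ON a.category_id = b.id

Result:
name    | category 
--------+----------
Stapler | NULL     
Monitor | Books    
Laptop  | Toys     
Phone   | Sports   
Printer | NULL     
Speaker | Furniture
Webcam  | Books    


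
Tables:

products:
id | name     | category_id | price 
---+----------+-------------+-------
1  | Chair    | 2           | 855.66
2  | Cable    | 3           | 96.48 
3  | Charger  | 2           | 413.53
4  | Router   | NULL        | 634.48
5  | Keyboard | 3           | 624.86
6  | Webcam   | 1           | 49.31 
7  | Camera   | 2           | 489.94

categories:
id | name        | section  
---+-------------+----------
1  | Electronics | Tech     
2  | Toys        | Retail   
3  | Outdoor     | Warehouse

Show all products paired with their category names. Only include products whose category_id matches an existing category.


INNER JOIN keeps only products rows whose category_id matches an id in categories. Walk through each product:
  - product 1 (Chair): category_id=2 -> matches Toys
  - product 2 (Cable): category_id=3 -> matches Outdoor
  - product 3 (Charger): category_id=2 -> matches Toys
  - product 4 (Router): category_id=NULL, no match -> dropped
  - product 5 (Keyboard): category_id=3 -> matches Outdoor
  - product 6 (Webcam): category_id=1 -> matches Electronics
  - product 7 (Camera): category_id=2 -> matches Toys
So 1 of 7 rows is dropped.

SQL:
SELECT a.name, b.name AS category
FROM products a
INNER JOIN categories b ON a.category_id = b.id

Result:
name     | category   
---------+------------
Chair    | Toys       
Cable    | Outdoor    
Charger  | Toys       
Keyboard | Outdoor    
Webcam   | Electronics
Camera   | Toys       


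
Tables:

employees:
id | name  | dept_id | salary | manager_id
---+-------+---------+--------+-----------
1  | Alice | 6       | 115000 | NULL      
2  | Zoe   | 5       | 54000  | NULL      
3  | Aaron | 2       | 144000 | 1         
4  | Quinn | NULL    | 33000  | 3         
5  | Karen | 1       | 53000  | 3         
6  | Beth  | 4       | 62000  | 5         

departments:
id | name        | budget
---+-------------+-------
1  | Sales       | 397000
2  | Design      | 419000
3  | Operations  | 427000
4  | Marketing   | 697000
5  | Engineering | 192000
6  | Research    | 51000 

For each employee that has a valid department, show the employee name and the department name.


INNER JOIN keeps only employees rows whose dept_id matches an id in departments. Walk through each employee:
  - employee 1 (Alice): dept_id=6 -> matches Research
  - employee 2 (Zoe): dept_id=5 -> matches Engineering
  - employee 3 (Aaron): dept_id=2 -> matches Design
  - employee 4 (Quinn): dept_id=NULL, no match -> dropped
  - employee 5 (Karen): dept_id=1 -> matches Sales
  - employee 6 (Beth): dept_id=4 -> matches Marketing
So 1 of 6 rows is dropped.

SQL:
SELECT a.name, b.name AS department
FROM employees a
INNER JOIN departments b ON a.dept_id = b.id

Result:
name  | department 
------+------------
Alice | Research   
Zoe   | Engineering
Aaron | Design     
Karen | Sales      
Beth  | Marketing  


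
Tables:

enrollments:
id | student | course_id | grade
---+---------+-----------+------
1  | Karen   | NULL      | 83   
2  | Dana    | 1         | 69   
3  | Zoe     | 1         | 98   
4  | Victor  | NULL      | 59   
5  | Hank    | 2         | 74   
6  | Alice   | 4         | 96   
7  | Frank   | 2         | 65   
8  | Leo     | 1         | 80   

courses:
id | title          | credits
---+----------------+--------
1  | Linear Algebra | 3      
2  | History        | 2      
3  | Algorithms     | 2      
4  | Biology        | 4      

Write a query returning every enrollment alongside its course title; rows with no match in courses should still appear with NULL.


LEFT JOIN keeps every row from enrollments (the left table); where course_id has no match in courses, the course columns become NULL. Walk through each enrollment:
  - enrollment 1 (Karen): course_id=NULL, no match -> kept with NULL
  - enrollment 2 (Dana): course_id=1 -> matches Linear Algebra
  - enrollment 3 (Zoe): course_id=1 -> matches Linear Algebra
  - enrollment 4 (Victor): course_id=NULL, no match -> kept with NULL
  - enrollment 5 (Hank): course_id=2 -> matches History
  - enrollment 6 (Alice): course_id=4 -> matches Biology
  - enrollment 7 (Frank): course_id=2 -> matches History
  - enrollment 8 (Leo): course_id=1 -> matches Linear Algebra
All 8 rows appear; 2 have NULL course.

SQL:
SELECT a.student, b.title AS course
FROM enrollments a
LEFT JOIN courses b ON a.course_id = b.id

Result:
student | course        
--------+---------------
Karen   | NULL          
Dana    | Linear Algebra
Zoe     | Linear Algebra
Victor  | NULL          
Hank    | History       
Alice   | Biology       
Frank   | History       
Leo     | Linear Algebra


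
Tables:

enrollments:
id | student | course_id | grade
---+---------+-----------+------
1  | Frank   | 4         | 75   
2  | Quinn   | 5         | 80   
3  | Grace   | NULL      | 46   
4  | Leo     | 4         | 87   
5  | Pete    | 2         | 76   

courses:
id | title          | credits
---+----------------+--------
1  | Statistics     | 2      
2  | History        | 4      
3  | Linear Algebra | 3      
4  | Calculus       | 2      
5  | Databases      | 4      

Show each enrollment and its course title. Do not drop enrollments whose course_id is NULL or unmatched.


LEFT JOIN keeps every row from enrollments (the left table); where course_id has no match in courses, the course columns become NULL. Walk through each enrollment:
  - enrollment 1 (Frank): course_id=4 -> matches Calculus
  - enrollment 2 (Quinn): course_id=5 -> matches Databases
  - enrollment 3 (Grace): course_id=NULL, no match -> kept with NULL
  - enrollment 4 (Leo): course_id=4 -> matches Calculus
  - enrollment 5 (Pete): course_id=2 -> matches History
All 5 rows appear; 1 has NULL course.

SQL:
SELECT a.student, b.title AS course
FROM enrollments a
LEFT JOIN courses b ON a.course_id = b.id

Result:
student | course   
--------+----------
Frank   | Calculus 
Quinn   | Databases
Grace   | NULL     
Leo     | Calculus 
Pete    | History  


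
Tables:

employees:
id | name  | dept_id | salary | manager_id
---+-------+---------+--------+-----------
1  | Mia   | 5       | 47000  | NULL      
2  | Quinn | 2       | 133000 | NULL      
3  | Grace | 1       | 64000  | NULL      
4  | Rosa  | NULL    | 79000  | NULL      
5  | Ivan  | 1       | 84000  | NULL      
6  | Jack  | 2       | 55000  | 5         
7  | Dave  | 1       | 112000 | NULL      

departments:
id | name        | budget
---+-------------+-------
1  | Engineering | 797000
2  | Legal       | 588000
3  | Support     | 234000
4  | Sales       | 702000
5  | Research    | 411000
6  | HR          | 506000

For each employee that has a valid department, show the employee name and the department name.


INNER JOIN keeps only employees rows whose dept_id matches an id in departments. Walk through each employee:
  - employee 1 (Mia): dept_id=5 -> matches Research
  - employee 2 (Quinn): dept_id=2 -> matches Legal
  - employee 3 (Grace): dept_id=1 -> matches Engineering
  - employee 4 (Rosa): dept_id=NULL, no match -> dropped
  - employee 5 (Ivan): dept_id=1 -> matches Engineering
  - employee 6 (Jack): dept_id=2 -> matches Legal
  - employee 7 (Dave): dept_id=1 -> matches Engineering
So 1 of 7 rows is dropped.

SQL:
SELECT a.name, b.name AS department
FROM employees a
INNER JOIN departments b ON a.dept_id = b.id

Result:
name  | department 
------+------------
Mia   | Research   
Quinn | Legal      
Grace | Engineering
Ivan  | Engineering
Jack  | Legal      
Dave  | Engineering


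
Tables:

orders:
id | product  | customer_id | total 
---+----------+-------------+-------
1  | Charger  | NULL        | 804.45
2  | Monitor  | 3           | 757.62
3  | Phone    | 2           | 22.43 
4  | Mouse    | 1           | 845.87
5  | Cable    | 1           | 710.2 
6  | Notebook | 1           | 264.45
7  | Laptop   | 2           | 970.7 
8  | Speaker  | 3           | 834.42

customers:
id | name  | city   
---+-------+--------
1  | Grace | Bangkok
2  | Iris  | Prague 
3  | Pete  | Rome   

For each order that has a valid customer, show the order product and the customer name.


INNER JOIN keeps only orders rows whose customer_id matches an id in customers. Walk through each order:
  - order 1 (Charger): customer_id=NULL, no match -> dropped
  - order 2 (Monitor): customer_id=3 -> matches Pete
  - order 3 (Phone): customer_id=2 -> matches Iris
  - order 4 (Mouse): customer_id=1 -> matches Grace
  - order 5 (Cable): customer_id=1 -> matches Grace
  - order 6 (Notebook): customer_id=1 -> matches Grace
  - order 7 (Laptop): customer_id=2 -> matches Iris
  - order 8 (Speaker): customer_id=3 -> matches Pete
So 1 of 8 rows is dropped.

SQL:
SELECT a.product, b.name AS customer
FROM orders a
INNER JOIN customers b ON a.customer_id = b.id

Result:
product  | customer
---------+---------
Monitor  | Pete    
Phone    | Iris    
Mouse    | Grace   
Cable    | Grace   
Notebook | Grace   
Laptop   | Iris    
Speaker  | Pete    


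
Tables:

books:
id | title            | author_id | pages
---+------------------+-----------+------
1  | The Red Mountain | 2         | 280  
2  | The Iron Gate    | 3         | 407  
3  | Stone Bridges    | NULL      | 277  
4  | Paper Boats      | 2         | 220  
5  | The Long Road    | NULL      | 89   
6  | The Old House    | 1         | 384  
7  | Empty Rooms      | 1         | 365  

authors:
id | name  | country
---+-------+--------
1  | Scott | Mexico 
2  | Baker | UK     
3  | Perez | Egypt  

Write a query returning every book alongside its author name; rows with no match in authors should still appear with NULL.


LEFT JOIN keeps every row from books (the left table); where author_id has no match in authors, the author columns become NULL. Walk through each book:
  - book 1 (The Red Mountain): author_id=2 -> matches Baker
  - book 2 (The Iron Gate): author_id=3 -> matches Perez
  - book 3 (Stone Bridges): author_id=NULL, no match -> kept with NULL
  - book 4 (Paper Boats): author_id=2 -> matches Baker
  - book 5 (The Long Road): author_id=NULL, no match -> kept with NULL
  - book 6 (The Old House): author_id=1 -> matches Scott
  - book 7 (Empty Rooms): author_id=1 -> matches Scott
All 7 rows appear; 2 have NULL author.

SQL:
SELECT a.title, b.name AS author
FROM books a
LEFT JOIN authors b ON a.author_id = b.id

Result:
title            | author
-----------------+-------
The Red Mountain | Baker 
The Iron Gate    | Perez 
Stone Bridges    | NULL  
Paper Boats      | Baker 
The Long Road    | NULL  
The Old House    | Scott 
Empty Rooms      | Scott 


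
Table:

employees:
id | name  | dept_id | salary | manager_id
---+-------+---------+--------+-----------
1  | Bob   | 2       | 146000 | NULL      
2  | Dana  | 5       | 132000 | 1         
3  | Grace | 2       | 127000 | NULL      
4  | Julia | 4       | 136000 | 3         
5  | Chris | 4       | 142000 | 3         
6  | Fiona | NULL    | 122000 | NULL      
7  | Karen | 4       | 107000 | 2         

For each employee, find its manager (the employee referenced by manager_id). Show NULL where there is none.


This is a self-join: employees is joined to a second copy of itself, matching each row's manager_id to another row's id. Use LEFT JOIN so rows with manager_id=NULL are kept.
  - employee 1 (Bob): manager_id=NULL -> NULL
  - employee 2 (Dana): manager_id=1 -> Bob
  - employee 3 (Grace): manager_id=NULL -> NULL
  - employee 4 (Julia): manager_id=3 -> Grace
  - employee 5 (Chris): manager_id=3 -> Grace
  - employee 6 (Fiona): manager_id=NULL -> NULL
  - employee 7 (Karen): manager_id=2 -> Dana

SQL:
SELECT a.name AS item, b.name AS manager
FROM employees a
LEFT JOIN employees b ON a.manager_id = b.id

Result:
item  | manager
------+--------
Bob   | NULL   
Dana  | Bob    
Grace | NULL   
Julia | Grace  
Chris | Grace  
Fiona | NULL   
Karen | Dana   


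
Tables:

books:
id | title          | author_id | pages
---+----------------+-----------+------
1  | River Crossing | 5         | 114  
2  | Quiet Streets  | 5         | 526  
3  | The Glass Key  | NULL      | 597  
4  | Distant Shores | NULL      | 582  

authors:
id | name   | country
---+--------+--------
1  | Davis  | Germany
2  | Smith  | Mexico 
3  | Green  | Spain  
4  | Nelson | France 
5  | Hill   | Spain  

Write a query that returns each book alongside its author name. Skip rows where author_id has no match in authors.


INNER JOIN keeps only books rows whose author_id matches an id in authors. Walk through each book:
  - book 1 (River Crossing): author_id=5 -> matches Hill
  - book 2 (Quiet Streets): author_id=5 -> matches Hill
  - book 3 (The Glass Key): author_id=NULL, no match -> dropped
  - book 4 (Distant Shores): author_id=NULL, no match -> dropped
So 2 of 4 rows are dropped.

SQL:
SELECT a.title, b.name AS author
FROM books a
INNER JOIN authors b ON a.author_id = b.id

Result:
title          | author
---------------+-------
River Crossing | Hill  
Quiet Streets  | Hill  


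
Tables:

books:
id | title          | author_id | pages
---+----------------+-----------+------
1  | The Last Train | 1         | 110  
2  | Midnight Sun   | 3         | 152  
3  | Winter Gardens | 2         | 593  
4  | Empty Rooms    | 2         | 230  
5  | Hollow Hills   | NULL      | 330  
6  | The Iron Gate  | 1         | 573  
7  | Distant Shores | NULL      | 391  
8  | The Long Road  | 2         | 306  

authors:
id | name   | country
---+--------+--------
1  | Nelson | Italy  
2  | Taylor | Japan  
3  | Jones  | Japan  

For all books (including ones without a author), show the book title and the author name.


LEFT JOIN keeps every row from books (the left table); where author_id has no match in authors, the author columns become NULL. Walk through each book:
  - book 1 (The Last Train): author_id=1 -> matches Nelson
  - book 2 (Midnight Sun): author_id=3 -> matches Jones
  - book 3 (Winter Gardens): author_id=2 -> matches Taylor
  - book 4 (Empty Rooms): author_id=2 -> matches Taylor
  - book 5 (Hollow Hills): author_id=NULL, no match -> kept with NULL
  - book 6 (The Iron Gate): author_id=1 -> matches Nelson
  - book 7 (Distant Shores): author_id=NULL, no match -> kept with NULL
  - book 8 (The Long Road): author_id=2 -> matches Taylor
All 8 rows appear; 2 have NULL author.

SQL:
SELECT a.title, b.name AS author
FROM books a
LEFT JOIN authors b ON a.author_id = b.id

Result:
title          | author
---------------+-------
The Last Train | Nelson
Midnight Sun   | Jones 
Winter Gardens | Taylor
Empty Rooms    | Taylor
Hollow Hills   | NULL  
The Iron Gate  | Nelson
Distant Shores | NULL  
The Long Road  | Taylor


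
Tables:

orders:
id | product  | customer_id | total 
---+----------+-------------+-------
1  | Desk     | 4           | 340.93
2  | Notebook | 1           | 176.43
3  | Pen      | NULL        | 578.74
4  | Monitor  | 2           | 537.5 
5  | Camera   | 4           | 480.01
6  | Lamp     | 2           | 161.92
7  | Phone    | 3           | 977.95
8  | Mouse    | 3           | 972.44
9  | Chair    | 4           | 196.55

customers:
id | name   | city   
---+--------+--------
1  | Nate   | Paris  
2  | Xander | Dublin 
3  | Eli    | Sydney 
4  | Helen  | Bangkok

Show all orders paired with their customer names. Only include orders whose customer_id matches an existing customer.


INNER JOIN keeps only orders rows whose customer_id matches an id in customers. Walk through each order:
  - order 1 (Desk): customer_id=4 -> matches Helen
  - order 2 (Notebook): customer_id=1 -> matches Nate
  - order 3 (Pen): customer_id=NULL, no match -> dropped
  - order 4 (Monitor): customer_id=2 -> matches Xander
  - order 5 (Camera): customer_id=4 -> matches Helen
  - order 6 (Lamp): customer_id=2 -> matches Xander
  - order 7 (Phone): customer_id=3 -> matches Eli
  - order 8 (Mouse): customer_id=3 -> matches Eli
  - order 9 (Chair): customer_id=4 -> matches Helen
So 1 of 9 rows is dropped.

SQL:
SELECT a.product, b.name AS customer
FROM orders a
INNER JOIN customers b ON a.customer_id = b.id

Result:
product  | customer
---------+---------
Desk     | Helen   
Notebook | Nate    
Monitor  | Xander  
Camera   | Helen   
Lamp     | Xander  
Phone    | Eli     
Mouse    | Eli     
Chair    | Helen   


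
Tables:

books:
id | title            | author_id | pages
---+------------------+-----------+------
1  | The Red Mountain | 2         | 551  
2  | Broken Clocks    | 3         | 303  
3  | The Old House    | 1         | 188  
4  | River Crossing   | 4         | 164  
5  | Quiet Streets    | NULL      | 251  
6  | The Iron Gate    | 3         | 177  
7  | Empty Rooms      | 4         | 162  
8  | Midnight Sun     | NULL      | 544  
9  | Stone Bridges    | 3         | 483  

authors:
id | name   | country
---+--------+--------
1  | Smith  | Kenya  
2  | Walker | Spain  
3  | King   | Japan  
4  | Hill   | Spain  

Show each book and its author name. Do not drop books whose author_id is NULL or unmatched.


LEFT JOIN keeps every row from books (the left table); where author_id has no match in authors, the author columns become NULL. Walk through each book:
  - book 1 (The Red Mountain): author_id=2 -> matches Walker
  - book 2 (Broken Clocks): author_id=3 -> matches King
  - book 3 (The Old House): author_id=1 -> matches Smith
  - book 4 (River Crossing): author_id=4 -> matches Hill
  - book 5 (Quiet Streets): author_id=NULL, no match -> kept with NULL
  - book 6 (The Iron Gate): author_id=3 -> matches King
  - book 7 (Empty Rooms): author_id=4 -> matches Hill
  - book 8 (Midnight Sun): author_id=NULL, no match -> kept with NULL
  - book 9 (Stone Bridges): author_id=3 -> matches King
All 9 rows appear; 2 have NULL author.

SQL:
SELECT a.title, b.name AS author
FROM books a
LEFT JOIN authors b ON a.author_id = b.id

Result:
title            | author
-----------------+-------
The Red Mountain | Walker
Broken Clocks    | King  
The Old House    | Smith 
River Crossing   | Hill  
Quiet Streets    | NULL  
The Iron Gate    | King  
Empty Rooms      | Hill  
Midnight Sun     | NULL  
Stone Bridges    | King  


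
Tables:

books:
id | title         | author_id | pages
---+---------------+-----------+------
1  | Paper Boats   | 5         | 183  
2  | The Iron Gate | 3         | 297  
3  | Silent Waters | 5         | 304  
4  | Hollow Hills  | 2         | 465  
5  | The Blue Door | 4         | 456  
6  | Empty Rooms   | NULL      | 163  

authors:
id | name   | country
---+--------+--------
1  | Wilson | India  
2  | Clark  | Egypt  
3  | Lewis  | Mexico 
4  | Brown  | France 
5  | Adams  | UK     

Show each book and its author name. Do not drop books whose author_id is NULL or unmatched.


LEFT JOIN keeps every row from books (the left table); where author_id has no match in authors, the author columns become NULL. Walk through each book:
  - book 1 (Paper Boats): author_id=5 -> matches Adams
  - book 2 (The Iron Gate): author_id=3 -> matches Lewis
  - book 3 (Silent Waters): author_id=5 -> matches Adams
  - book 4 (Hollow Hills): author_id=2 -> matches Clark
  - book 5 (The Blue Door): author_id=4 -> matches Brown
  - book 6 (Empty Rooms): author_id=NULL, no match -> kept with NULL
All 6 rows appear; 1 has NULL author.

SQL:
SELECT a.title, b.name AS author
FROM books a
LEFT JOIN authors b ON a.author_id = b.id

Result:
title         | author
--------------+-------
Paper Boats   | Adams 
The Iron Gate | Lewis 
Silent Waters | Adams 
Hollow Hills  | Clark 
The Blue Door | Brown 
Empty Rooms   | NULL  


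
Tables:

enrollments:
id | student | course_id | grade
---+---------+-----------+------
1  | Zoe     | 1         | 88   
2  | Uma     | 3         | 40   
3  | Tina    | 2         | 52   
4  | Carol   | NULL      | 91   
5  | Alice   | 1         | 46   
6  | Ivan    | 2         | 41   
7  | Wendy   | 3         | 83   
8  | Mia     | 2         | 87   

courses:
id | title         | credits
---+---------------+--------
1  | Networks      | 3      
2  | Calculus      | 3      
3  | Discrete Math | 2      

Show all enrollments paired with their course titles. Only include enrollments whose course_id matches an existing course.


INNER JOIN keeps only enrollments rows whose course_id matches an id in courses. Walk through each enrollment:
  - enrollment 1 (Zoe): course_id=1 -> matches Networks
  - enrollment 2 (Uma): course_id=3 -> matches Discrete Math
  - enrollment 3 (Tina): course_id=2 -> matches Calculus
  - enrollment 4 (Carol): course_id=NULL, no match -> dropped
  - enrollment 5 (Alice): course_id=1 -> matches Networks
  - enrollment 6 (Ivan): course_id=2 -> matches Calculus
  - enrollment 7 (Wendy): course_id=3 -> matches Discrete Math
  - enrollment 8 (Mia): course_id=2 -> matches Calculus
So 1 of 8 rows is dropped.

SQL:
SELECT a.student, b.title AS course
FROM enrollments a
INNER JOIN courses b ON a.course_id = b.id

Result:
student | course       
--------+--------------
Zoe     | Networks     
Uma     | Discrete Math
Tina    | Calculus     
Alice   | Networks     
Ivan    | Calculus     
Wendy   | Discrete Math
Mia     | Calculus     


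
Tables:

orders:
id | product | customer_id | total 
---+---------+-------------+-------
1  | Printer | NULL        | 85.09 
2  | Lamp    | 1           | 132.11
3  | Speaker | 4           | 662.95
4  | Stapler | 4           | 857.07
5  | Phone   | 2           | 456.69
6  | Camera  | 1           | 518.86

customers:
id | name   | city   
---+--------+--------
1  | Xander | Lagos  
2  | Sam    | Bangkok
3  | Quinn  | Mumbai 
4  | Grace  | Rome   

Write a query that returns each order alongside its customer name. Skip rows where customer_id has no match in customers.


INNER JOIN keeps only orders rows whose customer_id matches an id in customers. Walk through each order:
  - order 1 (Printer): customer_id=NULL, no match -> dropped
  - order 2 (Lamp): customer_id=1 -> matches Xander
  - order 3 (Speaker): customer_id=4 -> matches Grace
  - order 4 (Stapler): customer_id=4 -> matches Grace
  - order 5 (Phone): customer_id=2 -> matches Sam
  - order 6 (Camera): customer_id=1 -> matches Xander
So 1 of 6 rows is dropped.

SQL:
SELECT a.product, b.name AS customer
FROM orders a
INNER JOIN customers b ON a.customer_id = b.id

Result:
product | customer
--------+---------
Lamp    | Xander  
Speaker | Grace   
Stapler | Grace   
Phone   | Sam     
Camera  | Xander  


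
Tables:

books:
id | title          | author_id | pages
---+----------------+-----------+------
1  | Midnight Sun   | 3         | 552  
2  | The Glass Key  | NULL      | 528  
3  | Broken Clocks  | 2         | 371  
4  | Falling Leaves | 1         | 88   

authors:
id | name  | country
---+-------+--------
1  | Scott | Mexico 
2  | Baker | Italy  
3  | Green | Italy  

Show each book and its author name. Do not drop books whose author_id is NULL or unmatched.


LEFT JOIN keeps every row from books (the left table); where author_id has no match in authors, the author columns become NULL. Walk through each book:
  - book 1 (Midnight Sun): author_id=3 -> matches Green
  - book 2 (The Glass Key): author_id=NULL, no match -> kept with NULL
  - book 3 (Broken Clocks): author_id=2 -> matches Baker
  - book 4 (Falling Leaves): author_id=1 -> matches Scott
All 4 rows appear; 1 has NULL author.

SQL:
SELECT a.title, b.name AS author
FROM books a
LEFT JOIN authors b ON a.author_id = b.id

Result:
title          | author
---------------+-------
Midnight Sun   | Green 
The Glass Key  | NULL  
Broken Clocks  | Baker 
Falling Leaves | Scott 


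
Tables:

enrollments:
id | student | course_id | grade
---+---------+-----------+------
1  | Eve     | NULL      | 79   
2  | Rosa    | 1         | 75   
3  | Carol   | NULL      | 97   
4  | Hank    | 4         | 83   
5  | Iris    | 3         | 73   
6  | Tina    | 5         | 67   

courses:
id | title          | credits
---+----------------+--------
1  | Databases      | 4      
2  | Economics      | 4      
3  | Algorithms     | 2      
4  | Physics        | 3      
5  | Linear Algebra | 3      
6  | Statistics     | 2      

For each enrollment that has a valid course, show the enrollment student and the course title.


INNER JOIN keeps only enrollments rows whose course_id matches an id in courses. Walk through each enrollment:
  - enrollment 1 (Eve): course_id=NULL, no match -> dropped
  - enrollment 2 (Rosa): course_id=1 -> matches Databases
  - enrollment 3 (Carol): course_id=NULL, no match -> dropped
  - enrollment 4 (Hank): course_id=4 -> matches Physics
  - enrollment 5 (Iris): course_id=3 -> matches Algorithms
  - enrollment 6 (Tina): course_id=5 -> matches Linear Algebra
So 2 of 6 rows are dropped.

SQL:
SELECT a.student, b.title AS course
FROM enrollments a
INNER JOIN courses b ON a.course_id = b.id

Result:
student | course        
--------+---------------
Rosa    | Databases     
Hank    | Physics       
Iris    | Algorithms    
Tina    | Linear Algebra


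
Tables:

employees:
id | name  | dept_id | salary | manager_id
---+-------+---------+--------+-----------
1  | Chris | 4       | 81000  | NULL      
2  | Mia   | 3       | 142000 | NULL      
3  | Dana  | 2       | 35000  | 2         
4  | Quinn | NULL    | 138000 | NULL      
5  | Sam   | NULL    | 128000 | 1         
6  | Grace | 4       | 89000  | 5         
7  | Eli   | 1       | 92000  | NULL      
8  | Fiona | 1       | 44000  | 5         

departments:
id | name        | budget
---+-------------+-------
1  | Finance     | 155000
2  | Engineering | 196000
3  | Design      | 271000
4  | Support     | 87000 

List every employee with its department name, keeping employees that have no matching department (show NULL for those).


LEFT JOIN keeps every row from employees (the left table); where dept_id has no match in departments, the department columns become NULL. Walk through each employee:
  - employee 1 (Chris): dept_id=4 -> matches Support
  - employee 2 (Mia): dept_id=3 -> matches Design
  - employee 3 (Dana): dept_id=2 -> matches Engineering
  - employee 4 (Quinn): dept_id=NULL, no match -> kept with NULL
  - employee 5 (Sam): dept_id=NULL, no match -> kept with NULL
  - employee 6 (Grace): dept_id=4 -> matches Support
  - employee 7 (Eli): dept_id=1 -> matches Finance
  - employee 8 (Fiona): dept_id=1 -> matches Finance
All 8 rows appear; 2 have NULL department.

SQL:
SELECT a.name, b.name AS department
FROM employees a
LEFT JOIN departments b ON a.dept_id = b.id

Result:
name  | department 
------+------------
Chris | Support    
Mia   | Design     
Dana  | Engineering
Quinn | NULL       
Sam   | NULL       
Grace | Support    
Eli   | Finance    
Fiona | Finance    


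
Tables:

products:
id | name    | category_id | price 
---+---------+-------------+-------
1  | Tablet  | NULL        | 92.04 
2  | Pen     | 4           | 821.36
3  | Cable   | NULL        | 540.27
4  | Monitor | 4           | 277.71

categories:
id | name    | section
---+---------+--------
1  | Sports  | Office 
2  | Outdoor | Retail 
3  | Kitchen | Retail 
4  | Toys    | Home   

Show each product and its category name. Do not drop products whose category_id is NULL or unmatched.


LEFT JOIN keeps every row from products (the left table); where category_id has no match in categories, the category columns become NULL. Walk through each product:
  - product 1 (Tablet): category_id=NULL, no match -> kept with NULL
  - product 2 (Pen): category_id=4 -> matches Toys
  - product 3 (Cable): category_id=NULL, no match -> kept with NULL
  - product 4 (Monitor): category_id=4 -> matches Toys
All 4 rows appear; 2 have NULL category.

SQL:
SELECT a.name, b.name AS category
FROM products a
LEFT JOIN categories b ON a.category_id = b.id

Result:
name    | category
--------+---------
Tablet  | NULL    
Pen     | Toys    
Cable   | NULL    
Monitor | Toys    


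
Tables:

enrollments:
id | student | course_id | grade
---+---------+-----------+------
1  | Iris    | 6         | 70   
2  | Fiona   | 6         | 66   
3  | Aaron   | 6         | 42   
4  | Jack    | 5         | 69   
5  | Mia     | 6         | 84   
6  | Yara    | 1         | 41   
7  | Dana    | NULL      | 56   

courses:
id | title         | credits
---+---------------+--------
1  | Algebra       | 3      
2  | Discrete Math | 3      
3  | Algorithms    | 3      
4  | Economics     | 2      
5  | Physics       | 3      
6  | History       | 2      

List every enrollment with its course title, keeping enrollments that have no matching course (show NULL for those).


LEFT JOIN keeps every row from enrollments (the left table); where course_id has no match in courses, the course columns become NULL. Walk through each enrollment:
  - enrollment 1 (Iris): course_id=6 -> matches History
  - enrollment 2 (Fiona): course_id=6 -> matches History
  - enrollment 3 (Aaron): course_id=6 -> matches History
  - enrollment 4 (Jack): course_id=5 -> matches Physics
  - enrollment 5 (Mia): course_id=6 -> matches History
  - enrollment 6 (Yara): course_id=1 -> matches Algebra
  - enrollment 7 (Dana): course_id=NULL, no match -> kept with NULL
All 7 rows appear; 1 has NULL course.

SQL:
SELECT a.student, b.title AS course
FROM enrollments a
LEFT JOIN courses b ON a.course_id = b.id

Result:
student | course 
--------+--------
Iris    | History
Fiona   | History
Aaron   | History
Jack    | Physics
Mia     | History
Yara    | Algebra
Dana    | NULL   


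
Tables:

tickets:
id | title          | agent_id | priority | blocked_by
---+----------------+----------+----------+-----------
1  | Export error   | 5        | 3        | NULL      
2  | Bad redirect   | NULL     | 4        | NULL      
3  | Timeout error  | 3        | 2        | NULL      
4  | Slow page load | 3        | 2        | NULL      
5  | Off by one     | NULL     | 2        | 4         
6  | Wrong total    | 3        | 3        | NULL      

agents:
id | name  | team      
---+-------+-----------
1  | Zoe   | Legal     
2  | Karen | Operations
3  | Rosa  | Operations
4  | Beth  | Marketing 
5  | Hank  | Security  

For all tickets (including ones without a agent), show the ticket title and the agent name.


LEFT JOIN keeps every row from tickets (the left table); where agent_id has no match in agents, the agent columns become NULL. Walk through each ticket:
  - ticket 1 (Export error): agent_id=5 -> matches Hank
  - ticket 2 (Bad redirect): agent_id=NULL, no match -> kept with NULL
  - ticket 3 (Timeout error): agent_id=3 -> matches Rosa
  - ticket 4 (Slow page load): agent_id=3 -> matches Rosa
  - ticket 5 (Off by one): agent_id=NULL, no match -> kept with NULL
  - ticket 6 (Wrong total): agent_id=3 -> matches Rosa
All 6 rows appear; 2 have NULL agent.

SQL:
SELECT a.title, b.name AS agent
FROM tickets a
LEFT JOIN agents b ON a.agent_id = b.id

Result:
title          | agent
---------------+------
Export error   | Hank 
Bad redirect   | NULL 
Timeout error  | Rosa 
Slow page load | Rosa 
Off by one     | NULL 
Wrong total    | Rosa 


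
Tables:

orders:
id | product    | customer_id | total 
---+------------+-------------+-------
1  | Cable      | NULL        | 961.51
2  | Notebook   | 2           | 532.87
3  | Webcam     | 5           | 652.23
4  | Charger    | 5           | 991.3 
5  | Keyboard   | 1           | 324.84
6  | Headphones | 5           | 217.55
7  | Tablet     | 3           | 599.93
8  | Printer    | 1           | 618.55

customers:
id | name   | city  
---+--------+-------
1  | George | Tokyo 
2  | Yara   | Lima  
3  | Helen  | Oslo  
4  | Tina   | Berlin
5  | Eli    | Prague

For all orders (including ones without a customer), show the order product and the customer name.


LEFT JOIN keeps every row from orders (the left table); where customer_id has no match in customers, the customer columns become NULL. Walk through each order:
  - order 1 (Cable): customer_id=NULL, no match -> kept with NULL
  - order 2 (Notebook): customer_id=2 -> matches Yara
  - order 3 (Webcam): customer_id=5 -> matches Eli
  - order 4 (Charger): customer_id=5 -> matches Eli
  - order 5 (Keyboard): customer_id=1 -> matches George
  - order 6 (Headphones): customer_id=5 -> matches Eli
  - order 7 (Tablet): customer_id=3 -> matches Helen
  - order 8 (Printer): customer_id=1 -> matches George
All 8 rows appear; 1 has NULL customer.

SQL:
SELECT a.product, b.name AS customer
FROM orders a
LEFT JOIN customers b ON a.customer_id = b.id

Result:
product    | customer
-----------+---------
Cable      | NULL    
Notebook   | Yara    
Webcam     | Eli     
Charger    | Eli     
Keyboard   | George  
Headphones | Eli     
Tablet     | Helen   
Printer    | George  


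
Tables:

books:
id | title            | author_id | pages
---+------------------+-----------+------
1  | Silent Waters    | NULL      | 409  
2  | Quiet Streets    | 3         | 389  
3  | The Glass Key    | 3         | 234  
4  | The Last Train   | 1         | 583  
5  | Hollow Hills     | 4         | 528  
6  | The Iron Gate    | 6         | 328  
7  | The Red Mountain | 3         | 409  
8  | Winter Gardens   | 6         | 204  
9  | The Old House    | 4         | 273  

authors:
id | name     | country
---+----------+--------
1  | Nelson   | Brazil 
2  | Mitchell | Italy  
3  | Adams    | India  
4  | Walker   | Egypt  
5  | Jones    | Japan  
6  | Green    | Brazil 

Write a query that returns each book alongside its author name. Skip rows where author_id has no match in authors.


INNER JOIN keeps only books rows whose author_id matches an id in authors. Walk through each book:
  - book 1 (Silent Waters): author_id=NULL, no match -> dropped
  - book 2 (Quiet Streets): author_id=3 -> matches Adams
  - book 3 (The Glass Key): author_id=3 -> matches Adams
  - book 4 (The Last Train): author_id=1 -> matches Nelson
  - book 5 (Hollow Hills): author_id=4 -> matches Walker
  - book 6 (The Iron Gate): author_id=6 -> matches Green
  - book 7 (The Red Mountain): author_id=3 -> matches Adams
  - book 8 (Winter Gardens): author_id=6 -> matches Green
  - book 9 (The Old House): author_id=4 -> matches Walker
So 1 of 9 rows is dropped.

SQL:
SELECT a.title, b.name AS author
FROM books a
INNER JOIN authors b ON a.author_id = b.id

Result:
title            | author
-----------------+-------
Quiet Streets    | Adams 
The Glass Key    | Adams 
The Last Train   | Nelson
Hollow Hills     | Walker
The Iron Gate    | Green 
The Red Mountain | Adams 
Winter Gardens   | Green 
The Old House    | Walker


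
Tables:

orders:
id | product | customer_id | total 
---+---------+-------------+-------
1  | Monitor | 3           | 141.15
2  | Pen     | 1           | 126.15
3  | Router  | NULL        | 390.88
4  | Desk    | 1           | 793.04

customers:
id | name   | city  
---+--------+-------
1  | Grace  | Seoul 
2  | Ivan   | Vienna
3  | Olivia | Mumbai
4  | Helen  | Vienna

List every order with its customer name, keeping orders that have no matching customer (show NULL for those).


LEFT JOIN keeps every row from orders (the left table); where customer_id has no match in customers, the customer columns become NULL. Walk through each order:
  - order 1 (Monitor): customer_id=3 -> matches Olivia
  - order 2 (Pen): customer_id=1 -> matches Grace
  - order 3 (Router): customer_id=NULL, no match -> kept with NULL
  - order 4 (Desk): customer_id=1 -> matches Grace
All 4 rows appear; 1 has NULL customer.

SQL:
SELECT a.product, b.name AS customer
FROM orders a
LEFT JOIN customers b ON a.customer_id = b.id

Result:
product | customer
--------+---------
Monitor | Olivia  
Pen     | Grace   
Router  | NULL    
Desk    | Grace   


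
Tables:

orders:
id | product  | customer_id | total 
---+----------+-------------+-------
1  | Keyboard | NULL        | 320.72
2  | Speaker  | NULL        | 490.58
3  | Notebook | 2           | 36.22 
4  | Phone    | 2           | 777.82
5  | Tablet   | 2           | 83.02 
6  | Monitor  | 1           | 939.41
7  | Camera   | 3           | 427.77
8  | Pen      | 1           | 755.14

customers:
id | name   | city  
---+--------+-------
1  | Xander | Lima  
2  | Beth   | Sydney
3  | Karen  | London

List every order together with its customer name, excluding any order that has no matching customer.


INNER JOIN keeps only orders rows whose customer_id matches an id in customers. Walk through each order:
  - order 1 (Keyboard): customer_id=NULL, no match -> dropped
  - order 2 (Speaker): customer_id=NULL, no match -> dropped
  - order 3 (Notebook): customer_id=2 -> matches Beth
  - order 4 (Phone): customer_id=2 -> matches Beth
  - order 5 (Tablet): customer_id=2 -> matches Beth
  - order 6 (Monitor): customer_id=1 -> matches Xander
  - order 7 (Camera): customer_id=3 -> matches Karen
  - order 8 (Pen): customer_id=1 -> matches Xander
So 2 of 8 rows are dropped.

SQL:
SELECT a.product, b.name AS customer
FROM orders a
INNER JOIN customers b ON a.customer_id = b.id

Result:
product  | customer
---------+---------
Notebook | Beth    
Phone    | Beth    
Tablet   | Beth    
Monitor  | Xander  
Camera   | Karen   
Pen      | Xander  


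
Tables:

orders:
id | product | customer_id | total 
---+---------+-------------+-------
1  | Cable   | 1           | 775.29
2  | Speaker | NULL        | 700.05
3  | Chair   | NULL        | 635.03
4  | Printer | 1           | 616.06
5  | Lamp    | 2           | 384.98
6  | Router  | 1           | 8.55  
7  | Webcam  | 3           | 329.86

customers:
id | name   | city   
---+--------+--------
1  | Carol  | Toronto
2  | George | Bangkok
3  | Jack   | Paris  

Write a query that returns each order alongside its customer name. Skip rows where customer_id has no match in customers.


INNER JOIN keeps only orders rows whose customer_id matches an id in customers. Walk through each order:
  - order 1 (Cable): customer_id=1 -> matches Carol
  - order 2 (Speaker): customer_id=NULL, no match -> dropped
  - order 3 (Chair): customer_id=NULL, no match -> dropped
  - order 4 (Printer): customer_id=1 -> matches Carol
  - order 5 (Lamp): customer_id=2 -> matches George
  - order 6 (Router): customer_id=1 -> matches Carol
  - order 7 (Webcam): customer_id=3 -> matches Jack
So 2 of 7 rows are dropped.

SQL:
SELECT a.product, b.name AS customer
FROM orders a
INNER JOIN customers b ON a.customer_id = b.id

Result:
product | customer
--------+---------
Cable   | Carol   
Printer | Carol   
Lamp    | George  
Router  | Carol   
Webcam  | Jack    
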